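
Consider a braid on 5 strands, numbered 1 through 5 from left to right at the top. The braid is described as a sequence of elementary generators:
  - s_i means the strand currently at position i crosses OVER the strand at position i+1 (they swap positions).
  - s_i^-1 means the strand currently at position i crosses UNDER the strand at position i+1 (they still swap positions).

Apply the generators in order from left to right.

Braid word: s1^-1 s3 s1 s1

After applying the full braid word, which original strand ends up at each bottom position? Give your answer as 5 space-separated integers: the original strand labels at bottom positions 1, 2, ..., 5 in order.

Gen 1 (s1^-1): strand 1 crosses under strand 2. Perm now: [2 1 3 4 5]
Gen 2 (s3): strand 3 crosses over strand 4. Perm now: [2 1 4 3 5]
Gen 3 (s1): strand 2 crosses over strand 1. Perm now: [1 2 4 3 5]
Gen 4 (s1): strand 1 crosses over strand 2. Perm now: [2 1 4 3 5]

Answer: 2 1 4 3 5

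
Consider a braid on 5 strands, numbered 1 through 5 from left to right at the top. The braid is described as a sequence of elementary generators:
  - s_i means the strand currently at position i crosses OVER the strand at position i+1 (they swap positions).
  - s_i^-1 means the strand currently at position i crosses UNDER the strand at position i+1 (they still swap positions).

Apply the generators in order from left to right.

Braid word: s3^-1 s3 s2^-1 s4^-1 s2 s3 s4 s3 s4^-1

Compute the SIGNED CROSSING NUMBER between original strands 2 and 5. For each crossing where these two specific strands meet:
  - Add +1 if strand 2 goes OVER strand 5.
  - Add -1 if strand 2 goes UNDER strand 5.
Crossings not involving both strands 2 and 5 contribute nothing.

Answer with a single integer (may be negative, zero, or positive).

Answer: 0

Derivation:
Gen 1: crossing 3x4. Both 2&5? no. Sum: 0
Gen 2: crossing 4x3. Both 2&5? no. Sum: 0
Gen 3: crossing 2x3. Both 2&5? no. Sum: 0
Gen 4: crossing 4x5. Both 2&5? no. Sum: 0
Gen 5: crossing 3x2. Both 2&5? no. Sum: 0
Gen 6: crossing 3x5. Both 2&5? no. Sum: 0
Gen 7: crossing 3x4. Both 2&5? no. Sum: 0
Gen 8: crossing 5x4. Both 2&5? no. Sum: 0
Gen 9: crossing 5x3. Both 2&5? no. Sum: 0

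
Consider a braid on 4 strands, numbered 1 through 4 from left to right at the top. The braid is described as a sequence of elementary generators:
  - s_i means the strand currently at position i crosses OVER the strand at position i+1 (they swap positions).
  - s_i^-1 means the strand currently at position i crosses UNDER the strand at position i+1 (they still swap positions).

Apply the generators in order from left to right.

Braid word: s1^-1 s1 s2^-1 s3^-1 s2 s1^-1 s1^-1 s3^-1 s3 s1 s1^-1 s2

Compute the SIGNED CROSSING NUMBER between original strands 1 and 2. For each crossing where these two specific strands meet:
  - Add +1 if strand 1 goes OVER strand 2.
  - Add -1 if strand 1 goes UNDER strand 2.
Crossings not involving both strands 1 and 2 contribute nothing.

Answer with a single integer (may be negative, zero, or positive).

Answer: -2

Derivation:
Gen 1: 1 under 2. Both 1&2? yes. Contrib: -1. Sum: -1
Gen 2: 2 over 1. Both 1&2? yes. Contrib: -1. Sum: -2
Gen 3: crossing 2x3. Both 1&2? no. Sum: -2
Gen 4: crossing 2x4. Both 1&2? no. Sum: -2
Gen 5: crossing 3x4. Both 1&2? no. Sum: -2
Gen 6: crossing 1x4. Both 1&2? no. Sum: -2
Gen 7: crossing 4x1. Both 1&2? no. Sum: -2
Gen 8: crossing 3x2. Both 1&2? no. Sum: -2
Gen 9: crossing 2x3. Both 1&2? no. Sum: -2
Gen 10: crossing 1x4. Both 1&2? no. Sum: -2
Gen 11: crossing 4x1. Both 1&2? no. Sum: -2
Gen 12: crossing 4x3. Both 1&2? no. Sum: -2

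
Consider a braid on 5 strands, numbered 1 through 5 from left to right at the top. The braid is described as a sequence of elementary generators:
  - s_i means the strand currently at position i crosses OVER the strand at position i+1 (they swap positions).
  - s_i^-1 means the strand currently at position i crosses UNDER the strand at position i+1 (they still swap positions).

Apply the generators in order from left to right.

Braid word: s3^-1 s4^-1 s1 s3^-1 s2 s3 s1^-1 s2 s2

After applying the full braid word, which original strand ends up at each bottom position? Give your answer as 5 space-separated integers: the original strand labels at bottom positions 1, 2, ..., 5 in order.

Answer: 5 2 4 1 3

Derivation:
Gen 1 (s3^-1): strand 3 crosses under strand 4. Perm now: [1 2 4 3 5]
Gen 2 (s4^-1): strand 3 crosses under strand 5. Perm now: [1 2 4 5 3]
Gen 3 (s1): strand 1 crosses over strand 2. Perm now: [2 1 4 5 3]
Gen 4 (s3^-1): strand 4 crosses under strand 5. Perm now: [2 1 5 4 3]
Gen 5 (s2): strand 1 crosses over strand 5. Perm now: [2 5 1 4 3]
Gen 6 (s3): strand 1 crosses over strand 4. Perm now: [2 5 4 1 3]
Gen 7 (s1^-1): strand 2 crosses under strand 5. Perm now: [5 2 4 1 3]
Gen 8 (s2): strand 2 crosses over strand 4. Perm now: [5 4 2 1 3]
Gen 9 (s2): strand 4 crosses over strand 2. Perm now: [5 2 4 1 3]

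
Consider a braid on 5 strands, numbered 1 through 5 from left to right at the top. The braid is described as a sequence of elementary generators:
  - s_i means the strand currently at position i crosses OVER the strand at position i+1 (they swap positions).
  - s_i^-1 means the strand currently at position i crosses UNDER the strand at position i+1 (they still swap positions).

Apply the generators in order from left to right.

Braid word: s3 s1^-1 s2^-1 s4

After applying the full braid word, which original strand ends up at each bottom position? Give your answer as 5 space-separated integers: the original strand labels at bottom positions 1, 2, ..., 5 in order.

Gen 1 (s3): strand 3 crosses over strand 4. Perm now: [1 2 4 3 5]
Gen 2 (s1^-1): strand 1 crosses under strand 2. Perm now: [2 1 4 3 5]
Gen 3 (s2^-1): strand 1 crosses under strand 4. Perm now: [2 4 1 3 5]
Gen 4 (s4): strand 3 crosses over strand 5. Perm now: [2 4 1 5 3]

Answer: 2 4 1 5 3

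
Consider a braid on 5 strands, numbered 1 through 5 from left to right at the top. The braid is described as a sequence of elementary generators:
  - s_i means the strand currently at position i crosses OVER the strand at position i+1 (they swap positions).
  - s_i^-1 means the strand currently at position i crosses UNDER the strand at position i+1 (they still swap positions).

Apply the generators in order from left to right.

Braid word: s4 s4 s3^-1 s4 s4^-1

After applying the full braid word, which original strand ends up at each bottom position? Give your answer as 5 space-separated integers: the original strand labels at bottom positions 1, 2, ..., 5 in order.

Gen 1 (s4): strand 4 crosses over strand 5. Perm now: [1 2 3 5 4]
Gen 2 (s4): strand 5 crosses over strand 4. Perm now: [1 2 3 4 5]
Gen 3 (s3^-1): strand 3 crosses under strand 4. Perm now: [1 2 4 3 5]
Gen 4 (s4): strand 3 crosses over strand 5. Perm now: [1 2 4 5 3]
Gen 5 (s4^-1): strand 5 crosses under strand 3. Perm now: [1 2 4 3 5]

Answer: 1 2 4 3 5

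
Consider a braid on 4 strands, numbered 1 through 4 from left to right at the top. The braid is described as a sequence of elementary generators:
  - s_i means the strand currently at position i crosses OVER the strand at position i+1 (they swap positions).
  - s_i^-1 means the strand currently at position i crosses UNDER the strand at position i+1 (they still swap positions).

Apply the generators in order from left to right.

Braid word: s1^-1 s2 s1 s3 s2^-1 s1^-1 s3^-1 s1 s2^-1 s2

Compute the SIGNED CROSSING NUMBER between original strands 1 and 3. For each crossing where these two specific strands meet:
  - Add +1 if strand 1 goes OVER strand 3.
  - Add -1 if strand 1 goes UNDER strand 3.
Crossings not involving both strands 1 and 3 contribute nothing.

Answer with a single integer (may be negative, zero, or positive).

Gen 1: crossing 1x2. Both 1&3? no. Sum: 0
Gen 2: 1 over 3. Both 1&3? yes. Contrib: +1. Sum: 1
Gen 3: crossing 2x3. Both 1&3? no. Sum: 1
Gen 4: crossing 1x4. Both 1&3? no. Sum: 1
Gen 5: crossing 2x4. Both 1&3? no. Sum: 1
Gen 6: crossing 3x4. Both 1&3? no. Sum: 1
Gen 7: crossing 2x1. Both 1&3? no. Sum: 1
Gen 8: crossing 4x3. Both 1&3? no. Sum: 1
Gen 9: crossing 4x1. Both 1&3? no. Sum: 1
Gen 10: crossing 1x4. Both 1&3? no. Sum: 1

Answer: 1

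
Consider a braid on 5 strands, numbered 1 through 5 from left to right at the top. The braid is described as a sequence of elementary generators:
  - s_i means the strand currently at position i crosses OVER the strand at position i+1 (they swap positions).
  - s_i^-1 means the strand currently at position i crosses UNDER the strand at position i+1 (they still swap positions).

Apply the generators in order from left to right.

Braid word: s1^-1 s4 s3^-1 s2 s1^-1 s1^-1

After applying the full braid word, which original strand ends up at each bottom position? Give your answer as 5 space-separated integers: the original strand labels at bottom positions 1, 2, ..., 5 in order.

Gen 1 (s1^-1): strand 1 crosses under strand 2. Perm now: [2 1 3 4 5]
Gen 2 (s4): strand 4 crosses over strand 5. Perm now: [2 1 3 5 4]
Gen 3 (s3^-1): strand 3 crosses under strand 5. Perm now: [2 1 5 3 4]
Gen 4 (s2): strand 1 crosses over strand 5. Perm now: [2 5 1 3 4]
Gen 5 (s1^-1): strand 2 crosses under strand 5. Perm now: [5 2 1 3 4]
Gen 6 (s1^-1): strand 5 crosses under strand 2. Perm now: [2 5 1 3 4]

Answer: 2 5 1 3 4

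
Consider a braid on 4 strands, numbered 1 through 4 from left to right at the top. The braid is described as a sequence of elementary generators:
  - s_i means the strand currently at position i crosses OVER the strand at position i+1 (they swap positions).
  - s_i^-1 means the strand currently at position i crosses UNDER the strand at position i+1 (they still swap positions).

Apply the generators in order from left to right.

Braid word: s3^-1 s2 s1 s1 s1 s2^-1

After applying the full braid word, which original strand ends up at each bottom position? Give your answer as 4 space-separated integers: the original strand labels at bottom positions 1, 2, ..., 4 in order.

Gen 1 (s3^-1): strand 3 crosses under strand 4. Perm now: [1 2 4 3]
Gen 2 (s2): strand 2 crosses over strand 4. Perm now: [1 4 2 3]
Gen 3 (s1): strand 1 crosses over strand 4. Perm now: [4 1 2 3]
Gen 4 (s1): strand 4 crosses over strand 1. Perm now: [1 4 2 3]
Gen 5 (s1): strand 1 crosses over strand 4. Perm now: [4 1 2 3]
Gen 6 (s2^-1): strand 1 crosses under strand 2. Perm now: [4 2 1 3]

Answer: 4 2 1 3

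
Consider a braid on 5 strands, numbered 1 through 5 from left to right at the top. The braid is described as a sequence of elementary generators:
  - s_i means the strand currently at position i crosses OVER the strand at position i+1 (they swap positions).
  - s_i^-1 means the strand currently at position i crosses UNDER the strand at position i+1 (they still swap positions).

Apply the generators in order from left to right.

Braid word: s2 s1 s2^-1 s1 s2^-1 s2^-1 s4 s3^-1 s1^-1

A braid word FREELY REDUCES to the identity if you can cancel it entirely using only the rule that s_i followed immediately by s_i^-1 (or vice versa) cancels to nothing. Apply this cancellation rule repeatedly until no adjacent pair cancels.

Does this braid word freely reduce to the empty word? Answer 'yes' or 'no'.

Gen 1 (s2): push. Stack: [s2]
Gen 2 (s1): push. Stack: [s2 s1]
Gen 3 (s2^-1): push. Stack: [s2 s1 s2^-1]
Gen 4 (s1): push. Stack: [s2 s1 s2^-1 s1]
Gen 5 (s2^-1): push. Stack: [s2 s1 s2^-1 s1 s2^-1]
Gen 6 (s2^-1): push. Stack: [s2 s1 s2^-1 s1 s2^-1 s2^-1]
Gen 7 (s4): push. Stack: [s2 s1 s2^-1 s1 s2^-1 s2^-1 s4]
Gen 8 (s3^-1): push. Stack: [s2 s1 s2^-1 s1 s2^-1 s2^-1 s4 s3^-1]
Gen 9 (s1^-1): push. Stack: [s2 s1 s2^-1 s1 s2^-1 s2^-1 s4 s3^-1 s1^-1]
Reduced word: s2 s1 s2^-1 s1 s2^-1 s2^-1 s4 s3^-1 s1^-1

Answer: no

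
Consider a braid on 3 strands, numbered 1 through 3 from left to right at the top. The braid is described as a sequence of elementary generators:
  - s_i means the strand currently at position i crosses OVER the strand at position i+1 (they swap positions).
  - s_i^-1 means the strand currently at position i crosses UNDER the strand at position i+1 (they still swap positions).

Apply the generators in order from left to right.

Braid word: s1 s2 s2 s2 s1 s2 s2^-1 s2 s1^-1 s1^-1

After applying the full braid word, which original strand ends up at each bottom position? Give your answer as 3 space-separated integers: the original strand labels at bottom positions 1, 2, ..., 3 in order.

Answer: 3 1 2

Derivation:
Gen 1 (s1): strand 1 crosses over strand 2. Perm now: [2 1 3]
Gen 2 (s2): strand 1 crosses over strand 3. Perm now: [2 3 1]
Gen 3 (s2): strand 3 crosses over strand 1. Perm now: [2 1 3]
Gen 4 (s2): strand 1 crosses over strand 3. Perm now: [2 3 1]
Gen 5 (s1): strand 2 crosses over strand 3. Perm now: [3 2 1]
Gen 6 (s2): strand 2 crosses over strand 1. Perm now: [3 1 2]
Gen 7 (s2^-1): strand 1 crosses under strand 2. Perm now: [3 2 1]
Gen 8 (s2): strand 2 crosses over strand 1. Perm now: [3 1 2]
Gen 9 (s1^-1): strand 3 crosses under strand 1. Perm now: [1 3 2]
Gen 10 (s1^-1): strand 1 crosses under strand 3. Perm now: [3 1 2]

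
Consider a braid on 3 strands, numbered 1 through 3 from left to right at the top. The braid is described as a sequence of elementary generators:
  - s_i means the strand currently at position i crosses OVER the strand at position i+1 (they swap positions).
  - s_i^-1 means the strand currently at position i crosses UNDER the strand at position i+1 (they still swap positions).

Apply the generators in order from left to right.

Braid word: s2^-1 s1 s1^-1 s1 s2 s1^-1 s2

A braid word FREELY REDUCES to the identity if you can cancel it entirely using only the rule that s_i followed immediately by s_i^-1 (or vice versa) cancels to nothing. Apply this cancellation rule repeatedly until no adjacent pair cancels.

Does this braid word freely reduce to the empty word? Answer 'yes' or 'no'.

Gen 1 (s2^-1): push. Stack: [s2^-1]
Gen 2 (s1): push. Stack: [s2^-1 s1]
Gen 3 (s1^-1): cancels prior s1. Stack: [s2^-1]
Gen 4 (s1): push. Stack: [s2^-1 s1]
Gen 5 (s2): push. Stack: [s2^-1 s1 s2]
Gen 6 (s1^-1): push. Stack: [s2^-1 s1 s2 s1^-1]
Gen 7 (s2): push. Stack: [s2^-1 s1 s2 s1^-1 s2]
Reduced word: s2^-1 s1 s2 s1^-1 s2

Answer: no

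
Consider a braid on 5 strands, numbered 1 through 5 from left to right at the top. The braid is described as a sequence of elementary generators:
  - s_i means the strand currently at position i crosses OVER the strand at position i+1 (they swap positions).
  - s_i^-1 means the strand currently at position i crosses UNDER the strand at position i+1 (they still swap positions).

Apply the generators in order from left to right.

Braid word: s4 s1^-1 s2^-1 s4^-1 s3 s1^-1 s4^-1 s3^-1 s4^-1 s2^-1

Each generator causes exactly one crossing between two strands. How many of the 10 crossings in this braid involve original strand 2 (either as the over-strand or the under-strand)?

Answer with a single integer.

Gen 1: crossing 4x5. Involves strand 2? no. Count so far: 0
Gen 2: crossing 1x2. Involves strand 2? yes. Count so far: 1
Gen 3: crossing 1x3. Involves strand 2? no. Count so far: 1
Gen 4: crossing 5x4. Involves strand 2? no. Count so far: 1
Gen 5: crossing 1x4. Involves strand 2? no. Count so far: 1
Gen 6: crossing 2x3. Involves strand 2? yes. Count so far: 2
Gen 7: crossing 1x5. Involves strand 2? no. Count so far: 2
Gen 8: crossing 4x5. Involves strand 2? no. Count so far: 2
Gen 9: crossing 4x1. Involves strand 2? no. Count so far: 2
Gen 10: crossing 2x5. Involves strand 2? yes. Count so far: 3

Answer: 3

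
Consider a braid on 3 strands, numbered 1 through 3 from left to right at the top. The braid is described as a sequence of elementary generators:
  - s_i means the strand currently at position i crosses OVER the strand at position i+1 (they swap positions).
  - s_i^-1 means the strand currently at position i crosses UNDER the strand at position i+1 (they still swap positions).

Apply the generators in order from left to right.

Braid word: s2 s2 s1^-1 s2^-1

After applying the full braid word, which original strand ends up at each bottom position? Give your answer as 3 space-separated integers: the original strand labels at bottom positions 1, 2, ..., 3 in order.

Answer: 2 3 1

Derivation:
Gen 1 (s2): strand 2 crosses over strand 3. Perm now: [1 3 2]
Gen 2 (s2): strand 3 crosses over strand 2. Perm now: [1 2 3]
Gen 3 (s1^-1): strand 1 crosses under strand 2. Perm now: [2 1 3]
Gen 4 (s2^-1): strand 1 crosses under strand 3. Perm now: [2 3 1]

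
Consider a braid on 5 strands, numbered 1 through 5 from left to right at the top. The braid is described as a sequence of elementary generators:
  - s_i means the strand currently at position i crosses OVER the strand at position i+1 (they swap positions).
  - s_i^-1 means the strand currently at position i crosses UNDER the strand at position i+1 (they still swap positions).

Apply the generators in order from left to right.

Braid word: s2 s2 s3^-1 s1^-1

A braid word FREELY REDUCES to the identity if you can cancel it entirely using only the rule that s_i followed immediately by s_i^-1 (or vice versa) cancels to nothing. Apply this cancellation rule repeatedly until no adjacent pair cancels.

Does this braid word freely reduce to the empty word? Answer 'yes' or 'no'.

Gen 1 (s2): push. Stack: [s2]
Gen 2 (s2): push. Stack: [s2 s2]
Gen 3 (s3^-1): push. Stack: [s2 s2 s3^-1]
Gen 4 (s1^-1): push. Stack: [s2 s2 s3^-1 s1^-1]
Reduced word: s2 s2 s3^-1 s1^-1

Answer: no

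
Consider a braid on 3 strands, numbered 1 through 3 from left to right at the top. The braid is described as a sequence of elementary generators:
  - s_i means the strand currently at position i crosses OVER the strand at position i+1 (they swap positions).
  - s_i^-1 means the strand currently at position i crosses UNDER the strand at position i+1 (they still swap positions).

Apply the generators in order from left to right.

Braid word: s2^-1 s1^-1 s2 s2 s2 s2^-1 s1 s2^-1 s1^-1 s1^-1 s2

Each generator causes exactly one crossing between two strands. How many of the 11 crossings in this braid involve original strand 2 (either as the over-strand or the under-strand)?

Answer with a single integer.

Gen 1: crossing 2x3. Involves strand 2? yes. Count so far: 1
Gen 2: crossing 1x3. Involves strand 2? no. Count so far: 1
Gen 3: crossing 1x2. Involves strand 2? yes. Count so far: 2
Gen 4: crossing 2x1. Involves strand 2? yes. Count so far: 3
Gen 5: crossing 1x2. Involves strand 2? yes. Count so far: 4
Gen 6: crossing 2x1. Involves strand 2? yes. Count so far: 5
Gen 7: crossing 3x1. Involves strand 2? no. Count so far: 5
Gen 8: crossing 3x2. Involves strand 2? yes. Count so far: 6
Gen 9: crossing 1x2. Involves strand 2? yes. Count so far: 7
Gen 10: crossing 2x1. Involves strand 2? yes. Count so far: 8
Gen 11: crossing 2x3. Involves strand 2? yes. Count so far: 9

Answer: 9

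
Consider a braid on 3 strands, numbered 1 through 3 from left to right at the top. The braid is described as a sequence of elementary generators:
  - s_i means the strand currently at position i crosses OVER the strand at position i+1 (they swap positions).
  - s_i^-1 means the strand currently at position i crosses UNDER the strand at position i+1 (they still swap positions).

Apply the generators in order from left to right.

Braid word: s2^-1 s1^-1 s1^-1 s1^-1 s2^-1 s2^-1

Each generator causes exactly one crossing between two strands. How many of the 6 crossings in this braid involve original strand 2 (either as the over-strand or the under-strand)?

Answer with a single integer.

Answer: 3

Derivation:
Gen 1: crossing 2x3. Involves strand 2? yes. Count so far: 1
Gen 2: crossing 1x3. Involves strand 2? no. Count so far: 1
Gen 3: crossing 3x1. Involves strand 2? no. Count so far: 1
Gen 4: crossing 1x3. Involves strand 2? no. Count so far: 1
Gen 5: crossing 1x2. Involves strand 2? yes. Count so far: 2
Gen 6: crossing 2x1. Involves strand 2? yes. Count so far: 3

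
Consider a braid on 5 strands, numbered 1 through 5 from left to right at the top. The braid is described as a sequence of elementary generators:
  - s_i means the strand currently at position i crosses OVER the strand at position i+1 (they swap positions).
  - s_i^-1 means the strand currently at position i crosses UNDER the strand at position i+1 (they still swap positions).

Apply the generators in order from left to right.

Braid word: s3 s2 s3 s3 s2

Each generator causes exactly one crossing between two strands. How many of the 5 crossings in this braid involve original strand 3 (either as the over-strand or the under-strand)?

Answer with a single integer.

Answer: 3

Derivation:
Gen 1: crossing 3x4. Involves strand 3? yes. Count so far: 1
Gen 2: crossing 2x4. Involves strand 3? no. Count so far: 1
Gen 3: crossing 2x3. Involves strand 3? yes. Count so far: 2
Gen 4: crossing 3x2. Involves strand 3? yes. Count so far: 3
Gen 5: crossing 4x2. Involves strand 3? no. Count so far: 3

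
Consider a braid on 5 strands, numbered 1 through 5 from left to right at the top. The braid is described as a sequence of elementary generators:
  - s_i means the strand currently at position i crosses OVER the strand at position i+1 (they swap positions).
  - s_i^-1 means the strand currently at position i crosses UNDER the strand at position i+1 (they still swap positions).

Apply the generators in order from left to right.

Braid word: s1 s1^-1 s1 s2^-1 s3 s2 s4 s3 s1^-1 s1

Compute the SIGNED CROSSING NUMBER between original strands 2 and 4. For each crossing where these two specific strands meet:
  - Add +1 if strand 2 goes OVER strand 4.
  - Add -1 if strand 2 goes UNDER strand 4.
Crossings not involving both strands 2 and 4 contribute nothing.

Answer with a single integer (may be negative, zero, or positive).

Answer: -2

Derivation:
Gen 1: crossing 1x2. Both 2&4? no. Sum: 0
Gen 2: crossing 2x1. Both 2&4? no. Sum: 0
Gen 3: crossing 1x2. Both 2&4? no. Sum: 0
Gen 4: crossing 1x3. Both 2&4? no. Sum: 0
Gen 5: crossing 1x4. Both 2&4? no. Sum: 0
Gen 6: crossing 3x4. Both 2&4? no. Sum: 0
Gen 7: crossing 1x5. Both 2&4? no. Sum: 0
Gen 8: crossing 3x5. Both 2&4? no. Sum: 0
Gen 9: 2 under 4. Both 2&4? yes. Contrib: -1. Sum: -1
Gen 10: 4 over 2. Both 2&4? yes. Contrib: -1. Sum: -2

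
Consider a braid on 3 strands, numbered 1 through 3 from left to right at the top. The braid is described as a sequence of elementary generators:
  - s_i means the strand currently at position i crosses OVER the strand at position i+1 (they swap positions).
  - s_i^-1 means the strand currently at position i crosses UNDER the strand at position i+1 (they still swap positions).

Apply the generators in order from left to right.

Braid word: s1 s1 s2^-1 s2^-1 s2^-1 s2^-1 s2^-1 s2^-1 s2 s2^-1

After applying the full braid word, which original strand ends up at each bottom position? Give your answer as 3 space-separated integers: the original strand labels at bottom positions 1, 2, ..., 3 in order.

Gen 1 (s1): strand 1 crosses over strand 2. Perm now: [2 1 3]
Gen 2 (s1): strand 2 crosses over strand 1. Perm now: [1 2 3]
Gen 3 (s2^-1): strand 2 crosses under strand 3. Perm now: [1 3 2]
Gen 4 (s2^-1): strand 3 crosses under strand 2. Perm now: [1 2 3]
Gen 5 (s2^-1): strand 2 crosses under strand 3. Perm now: [1 3 2]
Gen 6 (s2^-1): strand 3 crosses under strand 2. Perm now: [1 2 3]
Gen 7 (s2^-1): strand 2 crosses under strand 3. Perm now: [1 3 2]
Gen 8 (s2^-1): strand 3 crosses under strand 2. Perm now: [1 2 3]
Gen 9 (s2): strand 2 crosses over strand 3. Perm now: [1 3 2]
Gen 10 (s2^-1): strand 3 crosses under strand 2. Perm now: [1 2 3]

Answer: 1 2 3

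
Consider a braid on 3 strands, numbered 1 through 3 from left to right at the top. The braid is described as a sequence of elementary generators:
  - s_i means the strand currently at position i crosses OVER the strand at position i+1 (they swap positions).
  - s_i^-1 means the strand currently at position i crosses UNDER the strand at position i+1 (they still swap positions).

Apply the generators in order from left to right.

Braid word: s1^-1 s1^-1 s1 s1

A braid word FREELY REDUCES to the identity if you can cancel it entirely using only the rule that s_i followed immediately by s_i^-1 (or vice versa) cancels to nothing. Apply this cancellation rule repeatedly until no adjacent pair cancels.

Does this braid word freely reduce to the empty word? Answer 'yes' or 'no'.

Answer: yes

Derivation:
Gen 1 (s1^-1): push. Stack: [s1^-1]
Gen 2 (s1^-1): push. Stack: [s1^-1 s1^-1]
Gen 3 (s1): cancels prior s1^-1. Stack: [s1^-1]
Gen 4 (s1): cancels prior s1^-1. Stack: []
Reduced word: (empty)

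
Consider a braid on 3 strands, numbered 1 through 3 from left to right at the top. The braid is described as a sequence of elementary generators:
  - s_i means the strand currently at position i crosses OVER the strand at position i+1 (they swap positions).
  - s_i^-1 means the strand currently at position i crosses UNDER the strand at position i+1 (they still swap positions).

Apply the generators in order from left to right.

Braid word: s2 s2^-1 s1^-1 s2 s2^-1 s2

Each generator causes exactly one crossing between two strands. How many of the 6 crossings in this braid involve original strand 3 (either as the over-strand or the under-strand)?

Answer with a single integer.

Answer: 5

Derivation:
Gen 1: crossing 2x3. Involves strand 3? yes. Count so far: 1
Gen 2: crossing 3x2. Involves strand 3? yes. Count so far: 2
Gen 3: crossing 1x2. Involves strand 3? no. Count so far: 2
Gen 4: crossing 1x3. Involves strand 3? yes. Count so far: 3
Gen 5: crossing 3x1. Involves strand 3? yes. Count so far: 4
Gen 6: crossing 1x3. Involves strand 3? yes. Count so far: 5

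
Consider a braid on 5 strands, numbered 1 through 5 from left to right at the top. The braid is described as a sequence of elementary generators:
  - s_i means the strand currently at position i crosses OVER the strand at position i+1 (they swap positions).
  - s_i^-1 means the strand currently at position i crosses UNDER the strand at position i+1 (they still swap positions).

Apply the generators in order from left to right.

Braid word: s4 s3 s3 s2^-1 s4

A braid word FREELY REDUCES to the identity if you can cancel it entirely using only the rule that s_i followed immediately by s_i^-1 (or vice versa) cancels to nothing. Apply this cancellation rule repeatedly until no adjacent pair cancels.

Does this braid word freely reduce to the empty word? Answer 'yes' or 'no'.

Gen 1 (s4): push. Stack: [s4]
Gen 2 (s3): push. Stack: [s4 s3]
Gen 3 (s3): push. Stack: [s4 s3 s3]
Gen 4 (s2^-1): push. Stack: [s4 s3 s3 s2^-1]
Gen 5 (s4): push. Stack: [s4 s3 s3 s2^-1 s4]
Reduced word: s4 s3 s3 s2^-1 s4

Answer: no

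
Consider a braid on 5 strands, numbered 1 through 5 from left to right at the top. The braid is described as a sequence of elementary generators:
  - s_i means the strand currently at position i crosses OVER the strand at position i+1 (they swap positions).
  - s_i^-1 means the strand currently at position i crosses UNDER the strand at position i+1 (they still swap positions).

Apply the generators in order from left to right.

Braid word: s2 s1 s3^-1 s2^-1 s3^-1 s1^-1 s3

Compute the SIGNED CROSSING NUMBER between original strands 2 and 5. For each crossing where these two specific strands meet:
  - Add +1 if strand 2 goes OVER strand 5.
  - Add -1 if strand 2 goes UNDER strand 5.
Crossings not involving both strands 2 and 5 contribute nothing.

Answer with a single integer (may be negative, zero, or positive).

Gen 1: crossing 2x3. Both 2&5? no. Sum: 0
Gen 2: crossing 1x3. Both 2&5? no. Sum: 0
Gen 3: crossing 2x4. Both 2&5? no. Sum: 0
Gen 4: crossing 1x4. Both 2&5? no. Sum: 0
Gen 5: crossing 1x2. Both 2&5? no. Sum: 0
Gen 6: crossing 3x4. Both 2&5? no. Sum: 0
Gen 7: crossing 2x1. Both 2&5? no. Sum: 0

Answer: 0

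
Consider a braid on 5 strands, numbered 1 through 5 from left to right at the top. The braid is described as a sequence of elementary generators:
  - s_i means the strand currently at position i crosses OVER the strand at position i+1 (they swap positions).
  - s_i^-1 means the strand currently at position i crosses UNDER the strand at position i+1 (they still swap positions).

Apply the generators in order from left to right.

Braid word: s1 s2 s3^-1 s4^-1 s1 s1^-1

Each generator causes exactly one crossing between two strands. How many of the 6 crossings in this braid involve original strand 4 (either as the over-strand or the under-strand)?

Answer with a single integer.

Answer: 1

Derivation:
Gen 1: crossing 1x2. Involves strand 4? no. Count so far: 0
Gen 2: crossing 1x3. Involves strand 4? no. Count so far: 0
Gen 3: crossing 1x4. Involves strand 4? yes. Count so far: 1
Gen 4: crossing 1x5. Involves strand 4? no. Count so far: 1
Gen 5: crossing 2x3. Involves strand 4? no. Count so far: 1
Gen 6: crossing 3x2. Involves strand 4? no. Count so far: 1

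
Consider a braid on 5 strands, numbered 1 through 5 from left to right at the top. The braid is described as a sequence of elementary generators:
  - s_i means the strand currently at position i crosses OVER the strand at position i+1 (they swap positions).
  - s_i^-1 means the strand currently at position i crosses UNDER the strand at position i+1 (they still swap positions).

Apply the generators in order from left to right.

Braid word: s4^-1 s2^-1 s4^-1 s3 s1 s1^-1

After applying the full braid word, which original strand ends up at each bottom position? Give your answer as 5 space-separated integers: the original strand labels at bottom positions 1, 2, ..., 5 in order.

Gen 1 (s4^-1): strand 4 crosses under strand 5. Perm now: [1 2 3 5 4]
Gen 2 (s2^-1): strand 2 crosses under strand 3. Perm now: [1 3 2 5 4]
Gen 3 (s4^-1): strand 5 crosses under strand 4. Perm now: [1 3 2 4 5]
Gen 4 (s3): strand 2 crosses over strand 4. Perm now: [1 3 4 2 5]
Gen 5 (s1): strand 1 crosses over strand 3. Perm now: [3 1 4 2 5]
Gen 6 (s1^-1): strand 3 crosses under strand 1. Perm now: [1 3 4 2 5]

Answer: 1 3 4 2 5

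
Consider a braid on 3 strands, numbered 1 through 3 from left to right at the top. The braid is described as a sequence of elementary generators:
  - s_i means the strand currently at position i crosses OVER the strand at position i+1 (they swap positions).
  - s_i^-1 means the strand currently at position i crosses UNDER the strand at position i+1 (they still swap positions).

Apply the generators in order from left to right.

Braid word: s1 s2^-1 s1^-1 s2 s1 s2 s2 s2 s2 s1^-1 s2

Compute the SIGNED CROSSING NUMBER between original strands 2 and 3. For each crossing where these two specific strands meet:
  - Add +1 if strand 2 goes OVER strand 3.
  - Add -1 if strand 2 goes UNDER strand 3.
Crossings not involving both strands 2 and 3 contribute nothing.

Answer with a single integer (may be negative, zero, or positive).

Gen 1: crossing 1x2. Both 2&3? no. Sum: 0
Gen 2: crossing 1x3. Both 2&3? no. Sum: 0
Gen 3: 2 under 3. Both 2&3? yes. Contrib: -1. Sum: -1
Gen 4: crossing 2x1. Both 2&3? no. Sum: -1
Gen 5: crossing 3x1. Both 2&3? no. Sum: -1
Gen 6: 3 over 2. Both 2&3? yes. Contrib: -1. Sum: -2
Gen 7: 2 over 3. Both 2&3? yes. Contrib: +1. Sum: -1
Gen 8: 3 over 2. Both 2&3? yes. Contrib: -1. Sum: -2
Gen 9: 2 over 3. Both 2&3? yes. Contrib: +1. Sum: -1
Gen 10: crossing 1x3. Both 2&3? no. Sum: -1
Gen 11: crossing 1x2. Both 2&3? no. Sum: -1

Answer: -1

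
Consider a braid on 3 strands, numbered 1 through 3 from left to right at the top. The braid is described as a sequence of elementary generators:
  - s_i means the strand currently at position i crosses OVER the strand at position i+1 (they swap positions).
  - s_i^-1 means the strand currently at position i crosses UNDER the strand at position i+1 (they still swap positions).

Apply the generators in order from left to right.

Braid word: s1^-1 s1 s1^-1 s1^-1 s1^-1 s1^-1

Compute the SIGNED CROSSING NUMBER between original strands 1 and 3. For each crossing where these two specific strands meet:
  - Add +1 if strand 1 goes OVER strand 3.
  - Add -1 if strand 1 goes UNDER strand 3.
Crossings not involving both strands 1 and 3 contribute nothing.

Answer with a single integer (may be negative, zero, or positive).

Answer: 0

Derivation:
Gen 1: crossing 1x2. Both 1&3? no. Sum: 0
Gen 2: crossing 2x1. Both 1&3? no. Sum: 0
Gen 3: crossing 1x2. Both 1&3? no. Sum: 0
Gen 4: crossing 2x1. Both 1&3? no. Sum: 0
Gen 5: crossing 1x2. Both 1&3? no. Sum: 0
Gen 6: crossing 2x1. Both 1&3? no. Sum: 0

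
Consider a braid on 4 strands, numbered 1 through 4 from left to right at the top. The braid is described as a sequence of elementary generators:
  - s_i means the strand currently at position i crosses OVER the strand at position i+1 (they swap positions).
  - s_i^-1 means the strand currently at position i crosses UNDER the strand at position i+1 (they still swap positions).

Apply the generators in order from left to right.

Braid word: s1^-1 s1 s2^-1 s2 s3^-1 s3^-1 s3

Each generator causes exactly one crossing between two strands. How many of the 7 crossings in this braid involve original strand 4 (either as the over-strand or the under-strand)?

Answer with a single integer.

Answer: 3

Derivation:
Gen 1: crossing 1x2. Involves strand 4? no. Count so far: 0
Gen 2: crossing 2x1. Involves strand 4? no. Count so far: 0
Gen 3: crossing 2x3. Involves strand 4? no. Count so far: 0
Gen 4: crossing 3x2. Involves strand 4? no. Count so far: 0
Gen 5: crossing 3x4. Involves strand 4? yes. Count so far: 1
Gen 6: crossing 4x3. Involves strand 4? yes. Count so far: 2
Gen 7: crossing 3x4. Involves strand 4? yes. Count so far: 3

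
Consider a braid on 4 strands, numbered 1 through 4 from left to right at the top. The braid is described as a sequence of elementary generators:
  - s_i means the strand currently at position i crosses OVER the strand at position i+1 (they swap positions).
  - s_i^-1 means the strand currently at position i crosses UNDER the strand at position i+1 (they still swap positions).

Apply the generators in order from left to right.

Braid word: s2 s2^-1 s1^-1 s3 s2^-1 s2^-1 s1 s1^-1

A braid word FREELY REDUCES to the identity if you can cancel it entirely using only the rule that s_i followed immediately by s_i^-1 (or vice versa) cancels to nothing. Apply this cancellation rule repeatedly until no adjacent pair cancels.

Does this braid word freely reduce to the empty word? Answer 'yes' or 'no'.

Gen 1 (s2): push. Stack: [s2]
Gen 2 (s2^-1): cancels prior s2. Stack: []
Gen 3 (s1^-1): push. Stack: [s1^-1]
Gen 4 (s3): push. Stack: [s1^-1 s3]
Gen 5 (s2^-1): push. Stack: [s1^-1 s3 s2^-1]
Gen 6 (s2^-1): push. Stack: [s1^-1 s3 s2^-1 s2^-1]
Gen 7 (s1): push. Stack: [s1^-1 s3 s2^-1 s2^-1 s1]
Gen 8 (s1^-1): cancels prior s1. Stack: [s1^-1 s3 s2^-1 s2^-1]
Reduced word: s1^-1 s3 s2^-1 s2^-1

Answer: no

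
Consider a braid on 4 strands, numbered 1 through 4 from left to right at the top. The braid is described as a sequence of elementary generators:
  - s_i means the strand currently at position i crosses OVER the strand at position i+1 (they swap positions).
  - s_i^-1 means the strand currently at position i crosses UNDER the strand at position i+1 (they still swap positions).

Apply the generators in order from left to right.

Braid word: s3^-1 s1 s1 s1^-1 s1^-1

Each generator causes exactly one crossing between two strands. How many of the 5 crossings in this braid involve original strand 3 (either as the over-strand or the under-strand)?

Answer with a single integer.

Answer: 1

Derivation:
Gen 1: crossing 3x4. Involves strand 3? yes. Count so far: 1
Gen 2: crossing 1x2. Involves strand 3? no. Count so far: 1
Gen 3: crossing 2x1. Involves strand 3? no. Count so far: 1
Gen 4: crossing 1x2. Involves strand 3? no. Count so far: 1
Gen 5: crossing 2x1. Involves strand 3? no. Count so far: 1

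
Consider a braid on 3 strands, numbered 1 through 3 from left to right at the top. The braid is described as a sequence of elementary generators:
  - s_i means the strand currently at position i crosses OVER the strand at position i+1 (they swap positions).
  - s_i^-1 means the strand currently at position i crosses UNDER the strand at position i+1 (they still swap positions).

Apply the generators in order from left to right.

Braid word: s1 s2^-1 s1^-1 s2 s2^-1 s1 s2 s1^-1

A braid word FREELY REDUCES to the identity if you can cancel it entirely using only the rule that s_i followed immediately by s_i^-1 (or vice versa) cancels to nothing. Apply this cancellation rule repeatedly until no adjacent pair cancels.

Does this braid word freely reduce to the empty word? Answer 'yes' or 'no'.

Answer: yes

Derivation:
Gen 1 (s1): push. Stack: [s1]
Gen 2 (s2^-1): push. Stack: [s1 s2^-1]
Gen 3 (s1^-1): push. Stack: [s1 s2^-1 s1^-1]
Gen 4 (s2): push. Stack: [s1 s2^-1 s1^-1 s2]
Gen 5 (s2^-1): cancels prior s2. Stack: [s1 s2^-1 s1^-1]
Gen 6 (s1): cancels prior s1^-1. Stack: [s1 s2^-1]
Gen 7 (s2): cancels prior s2^-1. Stack: [s1]
Gen 8 (s1^-1): cancels prior s1. Stack: []
Reduced word: (empty)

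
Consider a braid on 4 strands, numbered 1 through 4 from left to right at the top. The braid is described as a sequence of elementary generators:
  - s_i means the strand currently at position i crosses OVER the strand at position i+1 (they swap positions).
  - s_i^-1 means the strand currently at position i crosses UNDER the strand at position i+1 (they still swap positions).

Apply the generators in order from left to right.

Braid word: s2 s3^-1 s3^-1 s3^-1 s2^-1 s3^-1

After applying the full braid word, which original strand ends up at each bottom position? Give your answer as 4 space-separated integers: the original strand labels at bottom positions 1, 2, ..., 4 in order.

Answer: 1 4 2 3

Derivation:
Gen 1 (s2): strand 2 crosses over strand 3. Perm now: [1 3 2 4]
Gen 2 (s3^-1): strand 2 crosses under strand 4. Perm now: [1 3 4 2]
Gen 3 (s3^-1): strand 4 crosses under strand 2. Perm now: [1 3 2 4]
Gen 4 (s3^-1): strand 2 crosses under strand 4. Perm now: [1 3 4 2]
Gen 5 (s2^-1): strand 3 crosses under strand 4. Perm now: [1 4 3 2]
Gen 6 (s3^-1): strand 3 crosses under strand 2. Perm now: [1 4 2 3]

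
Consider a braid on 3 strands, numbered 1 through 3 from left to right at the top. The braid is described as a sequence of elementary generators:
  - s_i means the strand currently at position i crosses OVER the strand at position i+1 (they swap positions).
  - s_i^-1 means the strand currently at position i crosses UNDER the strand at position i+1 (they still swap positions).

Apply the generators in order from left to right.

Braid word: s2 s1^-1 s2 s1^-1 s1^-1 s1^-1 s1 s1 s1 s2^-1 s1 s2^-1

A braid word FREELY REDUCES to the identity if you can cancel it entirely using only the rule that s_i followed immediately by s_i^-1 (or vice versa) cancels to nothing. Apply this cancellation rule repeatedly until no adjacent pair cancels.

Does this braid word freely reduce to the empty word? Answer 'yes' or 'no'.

Gen 1 (s2): push. Stack: [s2]
Gen 2 (s1^-1): push. Stack: [s2 s1^-1]
Gen 3 (s2): push. Stack: [s2 s1^-1 s2]
Gen 4 (s1^-1): push. Stack: [s2 s1^-1 s2 s1^-1]
Gen 5 (s1^-1): push. Stack: [s2 s1^-1 s2 s1^-1 s1^-1]
Gen 6 (s1^-1): push. Stack: [s2 s1^-1 s2 s1^-1 s1^-1 s1^-1]
Gen 7 (s1): cancels prior s1^-1. Stack: [s2 s1^-1 s2 s1^-1 s1^-1]
Gen 8 (s1): cancels prior s1^-1. Stack: [s2 s1^-1 s2 s1^-1]
Gen 9 (s1): cancels prior s1^-1. Stack: [s2 s1^-1 s2]
Gen 10 (s2^-1): cancels prior s2. Stack: [s2 s1^-1]
Gen 11 (s1): cancels prior s1^-1. Stack: [s2]
Gen 12 (s2^-1): cancels prior s2. Stack: []
Reduced word: (empty)

Answer: yes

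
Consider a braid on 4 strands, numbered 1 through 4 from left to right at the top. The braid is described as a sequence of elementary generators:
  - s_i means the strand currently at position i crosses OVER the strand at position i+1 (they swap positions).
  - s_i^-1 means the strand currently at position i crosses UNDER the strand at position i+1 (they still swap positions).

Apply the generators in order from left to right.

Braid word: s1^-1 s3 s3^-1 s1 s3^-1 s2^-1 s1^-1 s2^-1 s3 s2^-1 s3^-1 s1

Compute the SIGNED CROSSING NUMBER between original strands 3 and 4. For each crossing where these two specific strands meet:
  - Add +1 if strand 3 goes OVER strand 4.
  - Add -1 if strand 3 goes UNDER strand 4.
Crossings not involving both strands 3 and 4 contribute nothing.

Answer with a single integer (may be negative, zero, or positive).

Answer: 0

Derivation:
Gen 1: crossing 1x2. Both 3&4? no. Sum: 0
Gen 2: 3 over 4. Both 3&4? yes. Contrib: +1. Sum: 1
Gen 3: 4 under 3. Both 3&4? yes. Contrib: +1. Sum: 2
Gen 4: crossing 2x1. Both 3&4? no. Sum: 2
Gen 5: 3 under 4. Both 3&4? yes. Contrib: -1. Sum: 1
Gen 6: crossing 2x4. Both 3&4? no. Sum: 1
Gen 7: crossing 1x4. Both 3&4? no. Sum: 1
Gen 8: crossing 1x2. Both 3&4? no. Sum: 1
Gen 9: crossing 1x3. Both 3&4? no. Sum: 1
Gen 10: crossing 2x3. Both 3&4? no. Sum: 1
Gen 11: crossing 2x1. Both 3&4? no. Sum: 1
Gen 12: 4 over 3. Both 3&4? yes. Contrib: -1. Sum: 0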